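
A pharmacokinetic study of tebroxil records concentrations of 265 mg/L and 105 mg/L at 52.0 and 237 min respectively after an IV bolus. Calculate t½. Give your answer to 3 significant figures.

k = ln(C₁/C₂) / (t₂ − t₁) = ln(265/105) / (237 − 52.0)
  = 0.9258 / 185.0 = 0.005004 min⁻¹
t½ = ln 2 / k = ln 2 / 0.005004 ≈ 139 minutes

139 minutes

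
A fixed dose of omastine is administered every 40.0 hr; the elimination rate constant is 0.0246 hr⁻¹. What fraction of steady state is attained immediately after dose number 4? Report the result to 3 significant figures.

f_n = 1 − e^(−nkτ) = 1 − e^(−4 × 0.02460 × 40.0) = 1 − e^(−3.936) = 1 − 0.01953 ≈ 0.980

0.980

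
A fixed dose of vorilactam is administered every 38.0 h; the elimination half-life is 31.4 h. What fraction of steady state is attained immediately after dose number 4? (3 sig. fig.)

0.965

k = ln 2 / 31.4 = 0.02207 h⁻¹
f_n = 1 − e^(−nkτ) = 1 − e^(−4 × 0.02207 × 38.0) = 1 − e^(−3.355) = 1 − 0.03490 ≈ 0.965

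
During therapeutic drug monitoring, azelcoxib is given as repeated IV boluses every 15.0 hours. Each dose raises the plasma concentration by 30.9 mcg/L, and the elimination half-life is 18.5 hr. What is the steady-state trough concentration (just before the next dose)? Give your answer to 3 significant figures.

41.0 mcg/L

k = ln 2 / 18.5 = 0.03747 hr⁻¹
Fraction remaining after one interval: e^(−kτ) = e^(−0.03747 × 15.0) = 0.5701
R = 1 / (1 − 0.5701) = 2.326
Css,max = 30.9 × 2.326 = 71.87 mcg/L
Css,min = Css,max × e^(−kτ) = 71.87 × 0.5701 ≈ 41.0 mcg/L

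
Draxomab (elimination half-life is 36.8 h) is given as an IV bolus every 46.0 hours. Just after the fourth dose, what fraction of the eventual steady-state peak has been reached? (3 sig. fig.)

k = ln 2 / 36.8 = 0.01884 h⁻¹
f_n = 1 − e^(−nkτ) = 1 − e^(−4 × 0.01884 × 46.0) = 1 − e^(−3.466) = 1 − 0.03125 ≈ 0.969

0.969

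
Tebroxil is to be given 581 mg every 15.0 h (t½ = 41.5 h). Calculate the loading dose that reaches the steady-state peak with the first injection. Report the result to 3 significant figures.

k = ln 2 / 41.5 = 0.01670 h⁻¹
Accumulation ratio R = 1 / (1 − e^(−kτ)) = 1 / (1 − e^(−0.01670×15.0)) = 1 / (1 − 0.7784) = 4.512
Loading dose = maintenance dose × R = 581 × 4.512 ≈ 2620 mg

2620 mg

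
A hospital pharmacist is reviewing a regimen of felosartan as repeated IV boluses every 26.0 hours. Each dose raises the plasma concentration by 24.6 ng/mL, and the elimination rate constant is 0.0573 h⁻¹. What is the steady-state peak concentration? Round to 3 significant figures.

31.8 ng/mL

Fraction remaining after one interval: e^(−kτ) = e^(−0.05730 × 26.0) = 0.2254
R = 1 / (1 − 0.2254) = 1.291
Css,max = 24.6 × 1.291 ≈ 31.8 ng/mL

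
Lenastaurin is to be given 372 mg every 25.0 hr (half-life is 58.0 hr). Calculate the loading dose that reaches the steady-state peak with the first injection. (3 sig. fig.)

k = ln 2 / 58.0 = 0.01195 hr⁻¹
Accumulation ratio R = 1 / (1 − e^(−kτ)) = 1 / (1 − e^(−0.01195×25.0)) = 1 / (1 − 0.7417) = 3.872
Loading dose = maintenance dose × R = 372 × 3.872 ≈ 1440 mg

1440 mg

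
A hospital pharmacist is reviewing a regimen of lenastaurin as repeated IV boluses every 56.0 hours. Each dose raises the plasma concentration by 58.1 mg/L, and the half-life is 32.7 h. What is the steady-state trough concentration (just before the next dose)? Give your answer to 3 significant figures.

k = ln 2 / 32.7 = 0.02120 h⁻¹
Fraction remaining after one interval: e^(−kτ) = e^(−0.02120 × 56.0) = 0.3051
R = 1 / (1 − 0.3051) = 1.439
Css,max = 58.1 × 1.439 = 83.61 mg/L
Css,min = Css,max × e^(−kτ) = 83.61 × 0.3051 ≈ 25.5 mg/L

25.5 mg/L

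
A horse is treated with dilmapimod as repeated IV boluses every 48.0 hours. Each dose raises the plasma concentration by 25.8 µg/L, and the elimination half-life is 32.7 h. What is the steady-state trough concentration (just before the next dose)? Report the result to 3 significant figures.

k = ln 2 / 32.7 = 0.02120 h⁻¹
Fraction remaining after one interval: e^(−kτ) = e^(−0.02120 × 48.0) = 0.3615
R = 1 / (1 − 0.3615) = 1.566
Css,max = 25.8 × 1.566 = 40.41 µg/L
Css,min = Css,max × e^(−kτ) = 40.41 × 0.3615 ≈ 14.6 µg/L

14.6 µg/L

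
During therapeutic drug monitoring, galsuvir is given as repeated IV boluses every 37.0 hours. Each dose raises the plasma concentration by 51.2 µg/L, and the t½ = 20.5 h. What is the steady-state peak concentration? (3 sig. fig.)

k = ln 2 / 20.5 = 0.03381 h⁻¹
Fraction remaining after one interval: e^(−kτ) = e^(−0.03381 × 37.0) = 0.2862
R = 1 / (1 − 0.2862) = 1.401
Css,max = 51.2 × 1.401 ≈ 71.7 µg/L

71.7 µg/L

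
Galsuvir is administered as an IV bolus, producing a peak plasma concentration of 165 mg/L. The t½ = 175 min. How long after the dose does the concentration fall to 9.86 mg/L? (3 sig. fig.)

k = ln 2 / 175 = 0.003961 min⁻¹
C(t) = C₀ e^(−kt)  ⇒  t = ln(C₀/C) / k
t = ln(165/9.86) / 0.003961 = 2.817 / 0.003961 ≈ 711 minutes

711 minutes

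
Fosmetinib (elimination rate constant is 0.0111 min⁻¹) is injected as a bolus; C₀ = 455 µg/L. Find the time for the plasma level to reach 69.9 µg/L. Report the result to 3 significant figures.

C(t) = C₀ e^(−kt)  ⇒  t = ln(C₀/C) / k
t = ln(455/69.9) / 0.01110 = 1.873 / 0.01110 ≈ 169 minutes

169 minutes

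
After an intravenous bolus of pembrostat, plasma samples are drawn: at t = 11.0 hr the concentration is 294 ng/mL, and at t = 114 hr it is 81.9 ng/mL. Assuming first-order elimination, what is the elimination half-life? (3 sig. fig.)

k = ln(C₁/C₂) / (t₂ − t₁) = ln(294/81.9) / (114 − 11.0)
  = 1.278 / 103.0 = 0.01241 hr⁻¹
t½ = ln 2 / k = ln 2 / 0.01241 ≈ 55.9 hours

55.9 hours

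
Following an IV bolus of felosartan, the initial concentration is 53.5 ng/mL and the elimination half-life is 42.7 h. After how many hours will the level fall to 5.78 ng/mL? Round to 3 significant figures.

137 hours

k = ln 2 / 42.7 = 0.01623 h⁻¹
C(t) = C₀ e^(−kt)  ⇒  t = ln(C₀/C) / k
t = ln(53.5/5.78) / 0.01623 = 2.225 / 0.01623 ≈ 137 hours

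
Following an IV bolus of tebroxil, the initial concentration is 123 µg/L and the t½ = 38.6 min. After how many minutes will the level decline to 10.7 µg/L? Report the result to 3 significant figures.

k = ln 2 / 38.6 = 0.01796 min⁻¹
C(t) = C₀ e^(−kt)  ⇒  t = ln(C₀/C) / k
t = ln(123/10.7) / 0.01796 = 2.442 / 0.01796 ≈ 136 minutes

136 minutes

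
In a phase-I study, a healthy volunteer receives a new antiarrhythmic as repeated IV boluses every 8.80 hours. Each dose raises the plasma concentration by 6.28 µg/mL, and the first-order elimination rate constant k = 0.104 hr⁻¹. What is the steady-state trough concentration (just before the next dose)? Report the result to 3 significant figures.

4.19 µg/mL

Fraction remaining after one interval: e^(−kτ) = e^(−0.1040 × 8.80) = 0.4004
R = 1 / (1 − 0.4004) = 1.668
Css,max = 6.28 × 1.668 = 10.47 µg/mL
Css,min = Css,max × e^(−kτ) = 10.47 × 0.4004 ≈ 4.19 µg/mL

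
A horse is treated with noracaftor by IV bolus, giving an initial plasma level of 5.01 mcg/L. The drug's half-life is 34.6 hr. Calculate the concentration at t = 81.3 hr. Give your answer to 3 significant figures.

0.983 mcg/L

k = ln 2 / 34.6 = 0.02003 hr⁻¹
C(t) = C₀ e^(−kt) = 5.01 × e^(−0.02003 × 81.3) = 5.01 × e^(−1.629) = 5.01 × 0.1962 ≈ 0.983 mcg/L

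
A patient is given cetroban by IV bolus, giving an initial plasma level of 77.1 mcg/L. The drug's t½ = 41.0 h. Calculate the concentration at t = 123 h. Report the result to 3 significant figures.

9.64 mcg/L

k = ln 2 / 41.0 = 0.01691 h⁻¹
C(t) = C₀ e^(−kt) = 77.1 × e^(−0.01691 × 123) = 77.1 × e^(−2.079) = 77.1 × 0.1250 ≈ 9.64 mcg/L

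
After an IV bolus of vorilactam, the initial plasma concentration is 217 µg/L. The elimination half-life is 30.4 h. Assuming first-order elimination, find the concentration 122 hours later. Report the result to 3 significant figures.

13.4 µg/L

k = ln 2 / 30.4 = 0.02280 h⁻¹
C(t) = C₀ e^(−kt) = 217 × e^(−0.02280 × 122) = 217 × e^(−2.782) = 217 × 0.06193 ≈ 13.4 µg/L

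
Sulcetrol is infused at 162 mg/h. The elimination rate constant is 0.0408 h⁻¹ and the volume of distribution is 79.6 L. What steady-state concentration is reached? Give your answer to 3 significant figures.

CL = k · V = 0.0408 × 79.6 = 3.248 L/h
Css = rate / CL = 162 / 3.248 ≈ 49.9 mg/L

49.9 mg/L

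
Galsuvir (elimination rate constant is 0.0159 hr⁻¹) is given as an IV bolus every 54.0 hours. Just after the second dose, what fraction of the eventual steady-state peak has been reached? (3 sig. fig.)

f_n = 1 − e^(−nkτ) = 1 − e^(−2 × 0.01590 × 54.0) = 1 − e^(−1.717) = 1 − 0.1796 ≈ 0.820

0.820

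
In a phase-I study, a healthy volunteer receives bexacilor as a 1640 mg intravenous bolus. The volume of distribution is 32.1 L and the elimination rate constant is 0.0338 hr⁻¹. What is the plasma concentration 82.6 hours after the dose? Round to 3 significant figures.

3.13 mg/L

C₀ = dose / V = 1640 / 32.1 = 51.09 mg/L
C(t) = C₀ e^(−kt) = 51.09 × e^(−0.03380 × 82.6) = 51.09 × e^(−2.792) = 51.09 × 0.06131 ≈ 3.13 mg/L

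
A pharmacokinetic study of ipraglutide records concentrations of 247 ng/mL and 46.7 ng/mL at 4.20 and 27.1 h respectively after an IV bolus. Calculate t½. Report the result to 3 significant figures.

9.53 hours

k = ln(C₁/C₂) / (t₂ − t₁) = ln(247/46.7) / (27.1 − 4.20)
  = 1.666 / 22.90 = 0.07274 h⁻¹
t½ = ln 2 / k = ln 2 / 0.07274 ≈ 9.53 hours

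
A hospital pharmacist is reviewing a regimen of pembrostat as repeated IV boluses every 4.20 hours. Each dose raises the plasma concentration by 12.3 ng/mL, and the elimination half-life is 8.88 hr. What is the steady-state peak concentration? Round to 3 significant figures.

k = ln 2 / 8.88 = 0.07806 hr⁻¹
Fraction remaining after one interval: e^(−kτ) = e^(−0.07806 × 4.20) = 0.7205
R = 1 / (1 − 0.7205) = 3.578
Css,max = 12.3 × 3.578 ≈ 44.0 ng/mL

44.0 ng/mL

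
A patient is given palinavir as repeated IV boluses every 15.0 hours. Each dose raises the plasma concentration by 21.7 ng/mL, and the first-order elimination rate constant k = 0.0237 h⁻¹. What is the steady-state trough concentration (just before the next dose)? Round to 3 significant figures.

Fraction remaining after one interval: e^(−kτ) = e^(−0.02370 × 15.0) = 0.7008
R = 1 / (1 − 0.7008) = 3.343
Css,max = 21.7 × 3.343 = 72.53 ng/mL
Css,min = Css,max × e^(−kτ) = 72.53 × 0.7008 ≈ 50.8 ng/mL

50.8 ng/mL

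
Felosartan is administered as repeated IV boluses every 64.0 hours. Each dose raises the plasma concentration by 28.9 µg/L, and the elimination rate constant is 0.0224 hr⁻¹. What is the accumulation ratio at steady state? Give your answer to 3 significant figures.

Fraction remaining after one interval: e^(−kτ) = e^(−0.02240 × 64.0) = 0.2384
R = 1 / (1 − 0.2384) = 1 / 0.7616 ≈ 1.31

1.31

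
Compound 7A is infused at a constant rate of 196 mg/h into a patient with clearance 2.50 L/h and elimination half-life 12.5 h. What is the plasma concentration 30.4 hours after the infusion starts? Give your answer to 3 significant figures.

63.9 µg/mL

Css = rate / CL = 196 / 2.50 = 78.40 µg/mL
k = ln 2 / 12.5 = 0.05545 h⁻¹
C(t) = Css (1 − e^(−kt)) = 78.40 × (1 − e^(−1.686)) = 78.40 × 0.8147 ≈ 63.9 µg/mL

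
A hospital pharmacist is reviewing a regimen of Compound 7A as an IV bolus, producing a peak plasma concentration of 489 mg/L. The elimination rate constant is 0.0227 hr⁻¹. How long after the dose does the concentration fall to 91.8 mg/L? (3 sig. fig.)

73.7 hours

C(t) = C₀ e^(−kt)  ⇒  t = ln(C₀/C) / k
t = ln(489/91.8) / 0.02270 = 1.673 / 0.02270 ≈ 73.7 hours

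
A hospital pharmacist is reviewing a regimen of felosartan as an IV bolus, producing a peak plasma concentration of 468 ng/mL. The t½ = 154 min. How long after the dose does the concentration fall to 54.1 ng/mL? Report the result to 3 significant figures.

k = ln 2 / 154 = 0.004501 min⁻¹
C(t) = C₀ e^(−kt)  ⇒  t = ln(C₀/C) / k
t = ln(468/54.1) / 0.004501 = 2.158 / 0.004501 ≈ 479 minutes

479 minutes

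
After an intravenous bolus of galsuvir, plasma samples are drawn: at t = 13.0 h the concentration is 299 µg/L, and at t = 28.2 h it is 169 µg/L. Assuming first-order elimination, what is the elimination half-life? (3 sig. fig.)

k = ln(C₁/C₂) / (t₂ − t₁) = ln(299/169) / (28.2 − 13.0)
  = 0.5705 / 15.20 = 0.03754 h⁻¹
t½ = ln 2 / k = ln 2 / 0.03754 ≈ 18.5 hours

18.5 hours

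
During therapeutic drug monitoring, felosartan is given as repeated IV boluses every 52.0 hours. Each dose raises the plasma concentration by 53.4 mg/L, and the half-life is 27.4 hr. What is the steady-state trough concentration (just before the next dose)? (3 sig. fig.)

19.6 mg/L

k = ln 2 / 27.4 = 0.02530 hr⁻¹
Fraction remaining after one interval: e^(−kτ) = e^(−0.02530 × 52.0) = 0.2684
R = 1 / (1 − 0.2684) = 1.367
Css,max = 53.4 × 1.367 = 72.99 mg/L
Css,min = Css,max × e^(−kτ) = 72.99 × 0.2684 ≈ 19.6 mg/L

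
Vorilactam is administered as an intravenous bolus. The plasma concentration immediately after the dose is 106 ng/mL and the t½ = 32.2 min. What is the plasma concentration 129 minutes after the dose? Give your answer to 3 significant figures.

6.60 ng/mL

k = ln 2 / 32.2 = 0.02153 min⁻¹
129 min is 4.006 half-lives, so C = 106 × (1/2)^4.006 = 106 × 0.06223 ≈ 6.60 ng/mL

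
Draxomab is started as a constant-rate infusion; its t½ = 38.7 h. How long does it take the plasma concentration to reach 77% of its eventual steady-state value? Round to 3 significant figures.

82.1 hours

k = ln 2 / 38.7 = 0.01791 h⁻¹
f = 1 − e^(−kt)  ⇒  t = −ln(1 − f) / k
t = −ln(1 − 0.77) / 0.01791 = 1.470 / 0.01791 ≈ 82.1 hours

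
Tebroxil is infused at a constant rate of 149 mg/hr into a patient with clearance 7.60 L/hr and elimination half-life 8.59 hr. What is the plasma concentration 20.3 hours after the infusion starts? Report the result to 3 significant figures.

Css = rate / CL = 149 / 7.60 = 19.61 mg/L
k = ln 2 / 8.59 = 0.08069 hr⁻¹
C(t) = Css (1 − e^(−kt)) = 19.61 × (1 − e^(−1.638)) = 19.61 × 0.8056 ≈ 15.8 mg/L

15.8 mg/L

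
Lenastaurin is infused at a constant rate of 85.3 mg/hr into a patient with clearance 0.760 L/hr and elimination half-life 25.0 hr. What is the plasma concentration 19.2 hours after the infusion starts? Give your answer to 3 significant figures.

Css = rate / CL = 85.3 / 0.760 = 112.2 µg/mL
k = ln 2 / 25.0 = 0.02773 hr⁻¹
C(t) = Css (1 − e^(−kt)) = 112.2 × (1 − e^(−0.5323)) = 112.2 × 0.4128 ≈ 46.3 µg/mL

46.3 µg/mL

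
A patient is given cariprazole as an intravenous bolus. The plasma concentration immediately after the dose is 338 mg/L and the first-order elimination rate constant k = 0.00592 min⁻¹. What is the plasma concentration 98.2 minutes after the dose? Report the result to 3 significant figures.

189 mg/L

C(t) = C₀ e^(−kt) = 338 × e^(−0.005920 × 98.2) = 338 × e^(−0.5813) = 338 × 0.5591 ≈ 189 mg/L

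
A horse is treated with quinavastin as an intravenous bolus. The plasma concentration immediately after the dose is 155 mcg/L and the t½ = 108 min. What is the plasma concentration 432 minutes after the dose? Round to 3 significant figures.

9.69 mcg/L

k = ln 2 / 108 = 0.006418 min⁻¹
432 min is 4.000 half-lives, so C = 155 × (1/2)^4.000 = 155 × 0.06250 ≈ 9.69 mcg/L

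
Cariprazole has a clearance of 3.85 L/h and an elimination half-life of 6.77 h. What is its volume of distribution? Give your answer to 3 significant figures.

37.6 L

k = ln 2 / t½ = ln 2 / 6.77 = 0.1024 h⁻¹
V = CL / k = 3.85 / 0.1024 ≈ 37.6 L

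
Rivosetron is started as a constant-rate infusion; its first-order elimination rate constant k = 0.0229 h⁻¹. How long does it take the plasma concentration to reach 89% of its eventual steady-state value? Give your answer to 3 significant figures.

f = 1 − e^(−kt)  ⇒  t = −ln(1 − f) / k
t = −ln(1 − 0.89) / 0.02290 = 2.207 / 0.02290 ≈ 96.4 hours

96.4 hours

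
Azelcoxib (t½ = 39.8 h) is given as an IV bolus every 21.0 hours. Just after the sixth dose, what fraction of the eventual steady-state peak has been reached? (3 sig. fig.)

0.889

k = ln 2 / 39.8 = 0.01742 h⁻¹
f_n = 1 − e^(−nkτ) = 1 − e^(−6 × 0.01742 × 21.0) = 1 − e^(−2.194) = 1 − 0.1114 ≈ 0.889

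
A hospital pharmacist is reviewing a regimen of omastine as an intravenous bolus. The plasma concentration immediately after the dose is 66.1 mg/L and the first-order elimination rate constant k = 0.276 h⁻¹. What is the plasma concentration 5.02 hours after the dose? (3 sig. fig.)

C(t) = C₀ e^(−kt) = 66.1 × e^(−0.2760 × 5.02) = 66.1 × e^(−1.386) = 66.1 × 0.2502 ≈ 16.5 mg/L

16.5 mg/L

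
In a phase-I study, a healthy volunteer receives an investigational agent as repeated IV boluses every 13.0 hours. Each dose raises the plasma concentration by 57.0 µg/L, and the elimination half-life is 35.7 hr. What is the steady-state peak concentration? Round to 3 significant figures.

256 µg/L

k = ln 2 / 35.7 = 0.01942 hr⁻¹
Fraction remaining after one interval: e^(−kτ) = e^(−0.01942 × 13.0) = 0.7769
R = 1 / (1 − 0.7769) = 4.483
Css,max = 57.0 × 4.483 ≈ 256 µg/L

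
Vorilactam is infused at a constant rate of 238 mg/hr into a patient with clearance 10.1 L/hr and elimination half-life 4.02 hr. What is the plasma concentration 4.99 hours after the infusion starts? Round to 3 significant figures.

13.6 µg/mL

Css = rate / CL = 238 / 10.1 = 23.56 µg/mL
k = ln 2 / 4.02 = 0.1724 hr⁻¹
C(t) = Css (1 − e^(−kt)) = 23.56 × (1 − e^(−0.8604)) = 23.56 × 0.5770 ≈ 13.6 µg/mL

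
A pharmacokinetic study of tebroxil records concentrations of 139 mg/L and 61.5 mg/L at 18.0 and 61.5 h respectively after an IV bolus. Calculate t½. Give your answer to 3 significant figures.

37.0 hours

k = ln(C₁/C₂) / (t₂ − t₁) = ln(139/61.5) / (61.5 − 18.0)
  = 0.8154 / 43.50 = 0.01875 h⁻¹
t½ = ln 2 / k = ln 2 / 0.01875 ≈ 37.0 hours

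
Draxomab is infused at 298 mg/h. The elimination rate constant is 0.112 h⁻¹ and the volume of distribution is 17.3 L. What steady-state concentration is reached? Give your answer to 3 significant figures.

154 µg/mL

CL = k · V = 0.112 × 17.3 = 1.938 L/h
Css = rate / CL = 298 / 1.938 ≈ 154 µg/mL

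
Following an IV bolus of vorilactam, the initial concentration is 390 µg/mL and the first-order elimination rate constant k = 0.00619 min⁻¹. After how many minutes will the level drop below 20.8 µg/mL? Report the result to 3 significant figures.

474 minutes

C(t) = C₀ e^(−kt)  ⇒  t = ln(C₀/C) / k
t = ln(390/20.8) / 0.006190 = 2.931 / 0.006190 ≈ 474 minutes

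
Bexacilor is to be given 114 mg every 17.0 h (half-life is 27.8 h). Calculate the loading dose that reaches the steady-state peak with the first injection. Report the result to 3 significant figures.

k = ln 2 / 27.8 = 0.02493 h⁻¹
Accumulation ratio R = 1 / (1 − e^(−kτ)) = 1 / (1 − e^(−0.02493×17.0)) = 1 / (1 − 0.6545) = 2.894
Loading dose = maintenance dose × R = 114 × 2.894 ≈ 330 mg

330 mg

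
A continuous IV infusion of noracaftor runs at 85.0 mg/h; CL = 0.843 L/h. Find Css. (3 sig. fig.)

101 mg/L

Css = infusion rate / CL = 85.0 / 0.843 ≈ 101 mg/L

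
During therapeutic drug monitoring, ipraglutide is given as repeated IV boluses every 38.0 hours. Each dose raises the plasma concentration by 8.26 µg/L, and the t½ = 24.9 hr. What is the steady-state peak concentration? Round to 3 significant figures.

k = ln 2 / 24.9 = 0.02784 hr⁻¹
Fraction remaining after one interval: e^(−kτ) = e^(−0.02784 × 38.0) = 0.3472
R = 1 / (1 − 0.3472) = 1.532
Css,max = 8.26 × 1.532 ≈ 12.7 µg/L

12.7 µg/L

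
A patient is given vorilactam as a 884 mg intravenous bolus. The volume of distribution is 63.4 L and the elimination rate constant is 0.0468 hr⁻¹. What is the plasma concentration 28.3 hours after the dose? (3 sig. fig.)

C₀ = dose / V = 884 / 63.4 = 13.94 µg/mL
C(t) = C₀ e^(−kt) = 13.94 × e^(−0.04680 × 28.3) = 13.94 × e^(−1.324) = 13.94 × 0.2660 ≈ 3.71 µg/mL

3.71 µg/mL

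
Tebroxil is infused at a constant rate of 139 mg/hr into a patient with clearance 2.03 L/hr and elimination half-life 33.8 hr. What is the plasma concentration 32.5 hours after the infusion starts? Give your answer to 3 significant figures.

33.3 µg/mL

Css = rate / CL = 139 / 2.03 = 68.47 µg/mL
k = ln 2 / 33.8 = 0.02051 hr⁻¹
C(t) = Css (1 − e^(−kt)) = 68.47 × (1 − e^(−0.6665)) = 68.47 × 0.4865 ≈ 33.3 µg/mL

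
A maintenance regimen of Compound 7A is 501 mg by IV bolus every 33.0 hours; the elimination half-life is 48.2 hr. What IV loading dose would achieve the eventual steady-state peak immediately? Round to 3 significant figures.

1330 mg

k = ln 2 / 48.2 = 0.01438 hr⁻¹
Accumulation ratio R = 1 / (1 − e^(−kτ)) = 1 / (1 − e^(−0.01438×33.0)) = 1 / (1 − 0.6222) = 2.647
Loading dose = maintenance dose × R = 501 × 2.647 ≈ 1330 mg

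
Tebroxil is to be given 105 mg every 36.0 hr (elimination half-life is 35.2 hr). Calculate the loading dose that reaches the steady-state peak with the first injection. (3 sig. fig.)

207 mg

k = ln 2 / 35.2 = 0.01969 hr⁻¹
Accumulation ratio R = 1 / (1 − e^(−kτ)) = 1 / (1 − e^(−0.01969×36.0)) = 1 / (1 − 0.4922) = 1.969
Loading dose = maintenance dose × R = 105 × 1.969 ≈ 207 mg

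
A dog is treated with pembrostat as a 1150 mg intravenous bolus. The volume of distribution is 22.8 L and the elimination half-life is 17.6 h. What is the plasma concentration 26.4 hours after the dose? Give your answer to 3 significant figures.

17.8 mg/L

C₀ = dose / V = 1150 / 22.8 = 50.44 mg/L
k = ln 2 / 17.6 = 0.03938 h⁻¹
C(t) = C₀ e^(−kt) = 50.44 × e^(−0.03938 × 26.4) = 50.44 × e^(−1.040) = 50.44 × 0.3536 ≈ 17.8 mg/L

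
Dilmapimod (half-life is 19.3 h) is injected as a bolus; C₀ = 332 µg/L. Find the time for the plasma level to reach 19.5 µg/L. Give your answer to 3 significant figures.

78.9 hours

k = ln 2 / 19.3 = 0.03591 h⁻¹
C(t) = C₀ e^(−kt)  ⇒  t = ln(C₀/C) / k
t = ln(332/19.5) / 0.03591 = 2.835 / 0.03591 ≈ 78.9 hours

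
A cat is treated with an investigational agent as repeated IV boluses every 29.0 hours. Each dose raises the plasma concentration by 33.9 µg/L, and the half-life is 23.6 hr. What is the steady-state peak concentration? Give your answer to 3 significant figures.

59.1 µg/L

k = ln 2 / 23.6 = 0.02937 hr⁻¹
Fraction remaining after one interval: e^(−kτ) = e^(−0.02937 × 29.0) = 0.4267
R = 1 / (1 − 0.4267) = 1.744
Css,max = 33.9 × 1.744 ≈ 59.1 µg/L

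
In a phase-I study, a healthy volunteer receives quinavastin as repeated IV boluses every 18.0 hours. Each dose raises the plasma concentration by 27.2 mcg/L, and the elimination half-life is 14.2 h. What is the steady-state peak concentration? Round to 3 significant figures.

46.5 mcg/L

k = ln 2 / 14.2 = 0.04881 h⁻¹
Fraction remaining after one interval: e^(−kτ) = e^(−0.04881 × 18.0) = 0.4153
R = 1 / (1 − 0.4153) = 1.710
Css,max = 27.2 × 1.710 ≈ 46.5 mcg/L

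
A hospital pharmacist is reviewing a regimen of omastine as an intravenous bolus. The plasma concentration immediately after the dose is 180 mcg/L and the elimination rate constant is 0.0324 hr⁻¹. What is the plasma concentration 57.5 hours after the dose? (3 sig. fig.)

27.9 mcg/L

C(t) = C₀ e^(−kt) = 180 × e^(−0.03240 × 57.5) = 180 × e^(−1.863) = 180 × 0.1552 ≈ 27.9 mcg/L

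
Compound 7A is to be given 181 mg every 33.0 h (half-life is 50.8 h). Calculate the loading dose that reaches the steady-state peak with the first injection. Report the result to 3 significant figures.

499 mg

k = ln 2 / 50.8 = 0.01364 h⁻¹
Accumulation ratio R = 1 / (1 − e^(−kτ)) = 1 / (1 − e^(−0.01364×33.0)) = 1 / (1 − 0.6375) = 2.758
Loading dose = maintenance dose × R = 181 × 2.758 ≈ 499 mg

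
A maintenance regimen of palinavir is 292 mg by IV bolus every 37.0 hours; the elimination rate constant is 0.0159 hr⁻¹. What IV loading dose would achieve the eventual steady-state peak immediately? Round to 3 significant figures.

657 mg

Accumulation ratio R = 1 / (1 − e^(−kτ)) = 1 / (1 − e^(−0.01590×37.0)) = 1 / (1 − 0.5553) = 2.249
Loading dose = maintenance dose × R = 292 × 2.249 ≈ 657 mg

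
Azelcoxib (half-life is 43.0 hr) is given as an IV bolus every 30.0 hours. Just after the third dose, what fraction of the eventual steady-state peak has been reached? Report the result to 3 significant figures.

0.766

k = ln 2 / 43.0 = 0.01612 hr⁻¹
f_n = 1 − e^(−nkτ) = 1 − e^(−3 × 0.01612 × 30.0) = 1 − e^(−1.451) = 1 − 0.2344 ≈ 0.766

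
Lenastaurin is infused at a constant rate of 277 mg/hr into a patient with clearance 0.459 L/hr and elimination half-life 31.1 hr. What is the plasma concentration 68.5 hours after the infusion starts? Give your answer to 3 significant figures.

472 µg/mL

Css = rate / CL = 277 / 0.459 = 603.5 µg/mL
k = ln 2 / 31.1 = 0.02229 hr⁻¹
C(t) = Css (1 − e^(−kt)) = 603.5 × (1 − e^(−1.527)) = 603.5 × 0.7828 ≈ 472 µg/mL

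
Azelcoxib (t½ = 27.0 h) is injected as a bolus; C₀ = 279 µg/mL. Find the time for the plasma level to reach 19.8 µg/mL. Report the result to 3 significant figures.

k = ln 2 / 27.0 = 0.02567 h⁻¹
C(t) = C₀ e^(−kt)  ⇒  t = ln(C₀/C) / k
t = ln(279/19.8) / 0.02567 = 2.646 / 0.02567 ≈ 103 hours

103 hours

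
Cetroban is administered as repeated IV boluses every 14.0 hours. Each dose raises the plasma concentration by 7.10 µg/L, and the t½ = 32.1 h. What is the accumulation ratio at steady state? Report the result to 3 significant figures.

3.83

k = ln 2 / 32.1 = 0.02159 h⁻¹
Fraction remaining after one interval: e^(−kτ) = e^(−0.02159 × 14.0) = 0.7391
R = 1 / (1 − 0.7391) = 1 / 0.2609 ≈ 3.83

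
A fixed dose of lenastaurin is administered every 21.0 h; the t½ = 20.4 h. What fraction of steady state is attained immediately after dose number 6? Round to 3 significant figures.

k = ln 2 / 20.4 = 0.03398 h⁻¹
f_n = 1 − e^(−nkτ) = 1 − e^(−6 × 0.03398 × 21.0) = 1 − e^(−4.281) = 1 − 0.01383 ≈ 0.986

0.986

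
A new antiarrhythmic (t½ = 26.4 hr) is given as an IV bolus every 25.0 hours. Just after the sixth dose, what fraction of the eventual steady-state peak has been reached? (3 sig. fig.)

k = ln 2 / 26.4 = 0.02626 hr⁻¹
f_n = 1 − e^(−nkτ) = 1 − e^(−6 × 0.02626 × 25.0) = 1 − e^(−3.938) = 1 − 0.01948 ≈ 0.981

0.981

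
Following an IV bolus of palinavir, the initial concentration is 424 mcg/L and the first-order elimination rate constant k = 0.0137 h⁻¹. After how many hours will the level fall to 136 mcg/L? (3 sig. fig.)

83.0 hours

C(t) = C₀ e^(−kt)  ⇒  t = ln(C₀/C) / k
t = ln(424/136) / 0.01370 = 1.137 / 0.01370 ≈ 83.0 hours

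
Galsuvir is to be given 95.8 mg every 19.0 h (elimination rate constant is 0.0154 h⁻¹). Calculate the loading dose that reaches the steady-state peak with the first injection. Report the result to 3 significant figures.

378 mg

Accumulation ratio R = 1 / (1 − e^(−kτ)) = 1 / (1 − e^(−0.01540×19.0)) = 1 / (1 − 0.7463) = 3.942
Loading dose = maintenance dose × R = 95.8 × 3.942 ≈ 378 mg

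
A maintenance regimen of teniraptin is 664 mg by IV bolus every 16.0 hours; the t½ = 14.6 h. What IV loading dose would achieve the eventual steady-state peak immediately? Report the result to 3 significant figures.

k = ln 2 / 14.6 = 0.04748 h⁻¹
Accumulation ratio R = 1 / (1 − e^(−kτ)) = 1 / (1 − e^(−0.04748×16.0)) = 1 / (1 − 0.4678) = 1.879
Loading dose = maintenance dose × R = 664 × 1.879 ≈ 1250 mg

1250 mg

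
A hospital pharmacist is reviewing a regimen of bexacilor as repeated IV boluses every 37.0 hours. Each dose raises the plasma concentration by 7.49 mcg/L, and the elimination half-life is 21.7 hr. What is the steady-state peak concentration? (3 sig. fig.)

10.8 mcg/L

k = ln 2 / 21.7 = 0.03194 hr⁻¹
Fraction remaining after one interval: e^(−kτ) = e^(−0.03194 × 37.0) = 0.3067
R = 1 / (1 − 0.3067) = 1.442
Css,max = 7.49 × 1.442 ≈ 10.8 mcg/L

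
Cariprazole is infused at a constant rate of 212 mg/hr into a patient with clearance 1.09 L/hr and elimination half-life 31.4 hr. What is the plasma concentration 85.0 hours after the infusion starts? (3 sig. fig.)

165 mg/L

Css = rate / CL = 212 / 1.09 = 194.5 mg/L
k = ln 2 / 31.4 = 0.02207 hr⁻¹
C(t) = Css (1 − e^(−kt)) = 194.5 × (1 − e^(−1.876)) = 194.5 × 0.8469 ≈ 165 mg/L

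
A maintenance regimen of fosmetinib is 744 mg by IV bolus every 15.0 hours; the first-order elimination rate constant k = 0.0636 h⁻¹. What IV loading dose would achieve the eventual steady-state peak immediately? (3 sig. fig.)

1210 mg

Accumulation ratio R = 1 / (1 − e^(−kτ)) = 1 / (1 − e^(−0.06360×15.0)) = 1 / (1 − 0.3852) = 1.627
Loading dose = maintenance dose × R = 744 × 1.627 ≈ 1210 mg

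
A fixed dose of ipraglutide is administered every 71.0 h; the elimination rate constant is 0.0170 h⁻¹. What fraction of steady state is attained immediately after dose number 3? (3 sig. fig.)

0.973

f_n = 1 − e^(−nkτ) = 1 − e^(−3 × 0.01700 × 71.0) = 1 − e^(−3.621) = 1 − 0.02676 ≈ 0.973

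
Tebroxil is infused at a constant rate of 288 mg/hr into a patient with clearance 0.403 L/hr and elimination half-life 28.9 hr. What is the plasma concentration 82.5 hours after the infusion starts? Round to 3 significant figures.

Css = rate / CL = 288 / 0.403 = 714.6 mg/L
k = ln 2 / 28.9 = 0.02398 hr⁻¹
C(t) = Css (1 − e^(−kt)) = 714.6 × (1 − e^(−1.979)) = 714.6 × 0.8618 ≈ 616 mg/L

616 mg/L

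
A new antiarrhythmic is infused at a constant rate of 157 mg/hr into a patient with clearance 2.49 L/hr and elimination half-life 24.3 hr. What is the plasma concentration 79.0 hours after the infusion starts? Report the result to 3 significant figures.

56.4 mg/L

Css = rate / CL = 157 / 2.49 = 63.05 mg/L
k = ln 2 / 24.3 = 0.02852 hr⁻¹
C(t) = Css (1 − e^(−kt)) = 63.05 × (1 − e^(−2.253)) = 63.05 × 0.8950 ≈ 56.4 mg/L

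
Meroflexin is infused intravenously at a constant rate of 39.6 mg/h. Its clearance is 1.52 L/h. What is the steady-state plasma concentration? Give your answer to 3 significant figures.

Css = infusion rate / CL = 39.6 / 1.52 ≈ 26.1 mg/L

26.1 mg/L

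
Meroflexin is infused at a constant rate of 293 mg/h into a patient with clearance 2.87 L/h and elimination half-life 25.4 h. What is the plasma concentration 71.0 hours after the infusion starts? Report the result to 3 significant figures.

Css = rate / CL = 293 / 2.87 = 102.1 mg/L
k = ln 2 / 25.4 = 0.02729 h⁻¹
C(t) = Css (1 − e^(−kt)) = 102.1 × (1 − e^(−1.938)) = 102.1 × 0.8559 ≈ 87.4 mg/L

87.4 mg/L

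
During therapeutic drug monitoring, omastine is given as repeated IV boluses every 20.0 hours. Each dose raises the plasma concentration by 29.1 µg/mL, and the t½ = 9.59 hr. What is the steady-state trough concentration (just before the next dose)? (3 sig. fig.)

k = ln 2 / 9.59 = 0.07228 hr⁻¹
Fraction remaining after one interval: e^(−kτ) = e^(−0.07228 × 20.0) = 0.2356
R = 1 / (1 − 0.2356) = 1.308
Css,max = 29.1 × 1.308 = 38.07 µg/mL
Css,min = Css,max × e^(−kτ) = 38.07 × 0.2356 ≈ 8.97 µg/mL

8.97 µg/mL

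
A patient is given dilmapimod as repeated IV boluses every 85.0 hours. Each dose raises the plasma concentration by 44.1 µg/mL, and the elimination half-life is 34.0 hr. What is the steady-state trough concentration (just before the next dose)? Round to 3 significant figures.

9.47 µg/mL

k = ln 2 / 34.0 = 0.02039 hr⁻¹
Fraction remaining after one interval: e^(−kτ) = e^(−0.02039 × 85.0) = 0.1768
R = 1 / (1 − 0.1768) = 1.215
Css,max = 44.1 × 1.215 = 53.57 µg/mL
Css,min = Css,max × e^(−kτ) = 53.57 × 0.1768 ≈ 9.47 µg/mL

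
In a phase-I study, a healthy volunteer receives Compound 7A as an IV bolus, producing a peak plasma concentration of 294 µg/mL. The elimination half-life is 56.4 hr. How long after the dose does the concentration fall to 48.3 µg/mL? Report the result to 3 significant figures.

147 hours

k = ln 2 / 56.4 = 0.01229 hr⁻¹
C(t) = C₀ e^(−kt)  ⇒  t = ln(C₀/C) / k
t = ln(294/48.3) / 0.01229 = 1.806 / 0.01229 ≈ 147 hours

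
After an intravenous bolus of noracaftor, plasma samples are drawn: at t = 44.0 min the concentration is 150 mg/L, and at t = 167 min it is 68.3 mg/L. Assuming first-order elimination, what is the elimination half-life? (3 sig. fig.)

k = ln(C₁/C₂) / (t₂ − t₁) = ln(150/68.3) / (167 − 44.0)
  = 0.7867 / 123.0 = 0.006396 min⁻¹
t½ = ln 2 / k = ln 2 / 0.006396 ≈ 108 minutes

108 minutes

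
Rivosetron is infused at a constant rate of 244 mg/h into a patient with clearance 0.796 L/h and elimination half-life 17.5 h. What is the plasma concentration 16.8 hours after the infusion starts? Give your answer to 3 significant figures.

149 µg/mL

Css = rate / CL = 244 / 0.796 = 306.5 µg/mL
k = ln 2 / 17.5 = 0.03961 h⁻¹
C(t) = Css (1 − e^(−kt)) = 306.5 × (1 − e^(−0.6654)) = 306.5 × 0.4859 ≈ 149 µg/mL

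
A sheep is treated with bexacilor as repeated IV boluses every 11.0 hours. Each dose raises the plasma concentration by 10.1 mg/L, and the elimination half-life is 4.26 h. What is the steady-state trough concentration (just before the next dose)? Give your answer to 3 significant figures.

k = ln 2 / 4.26 = 0.1627 h⁻¹
Fraction remaining after one interval: e^(−kτ) = e^(−0.1627 × 11.0) = 0.1670
R = 1 / (1 − 0.1670) = 1.200
Css,max = 10.1 × 1.200 = 12.12 mg/L
Css,min = Css,max × e^(−kτ) = 12.12 × 0.1670 ≈ 2.02 mg/L

2.02 mg/L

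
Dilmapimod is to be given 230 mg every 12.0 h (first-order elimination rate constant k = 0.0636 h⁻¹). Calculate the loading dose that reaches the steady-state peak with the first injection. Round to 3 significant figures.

Accumulation ratio R = 1 / (1 − e^(−kτ)) = 1 / (1 − e^(−0.06360×12.0)) = 1 / (1 − 0.4662) = 1.873
Loading dose = maintenance dose × R = 230 × 1.873 ≈ 431 mg

431 mg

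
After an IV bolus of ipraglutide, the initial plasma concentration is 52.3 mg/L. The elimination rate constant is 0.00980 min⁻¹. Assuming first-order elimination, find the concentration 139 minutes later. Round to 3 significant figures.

C(t) = C₀ e^(−kt) = 52.3 × e^(−0.009800 × 139) = 52.3 × e^(−1.362) = 52.3 × 0.2561 ≈ 13.4 mg/L

13.4 mg/L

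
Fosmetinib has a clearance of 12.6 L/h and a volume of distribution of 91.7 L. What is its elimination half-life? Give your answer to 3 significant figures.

5.04 hours

k = CL / V = 12.6 / 91.7 = 0.1374 h⁻¹
t½ = ln 2 / k = ln 2 / 0.1374 ≈ 5.04 hours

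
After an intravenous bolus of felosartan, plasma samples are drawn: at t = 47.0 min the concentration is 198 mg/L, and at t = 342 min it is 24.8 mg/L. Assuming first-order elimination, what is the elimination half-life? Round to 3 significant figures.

98.4 minutes

k = ln(C₁/C₂) / (t₂ − t₁) = ln(198/24.8) / (342 − 47.0)
  = 2.077 / 295.0 = 0.007042 min⁻¹
t½ = ln 2 / k = ln 2 / 0.007042 ≈ 98.4 minutes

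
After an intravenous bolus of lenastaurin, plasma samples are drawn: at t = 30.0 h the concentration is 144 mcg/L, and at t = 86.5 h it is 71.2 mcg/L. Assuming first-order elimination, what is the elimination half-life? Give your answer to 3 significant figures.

k = ln(C₁/C₂) / (t₂ − t₁) = ln(144/71.2) / (86.5 − 30.0)
  = 0.7043 / 56.50 = 0.01247 h⁻¹
t½ = ln 2 / k = ln 2 / 0.01247 ≈ 55.6 hours

55.6 hours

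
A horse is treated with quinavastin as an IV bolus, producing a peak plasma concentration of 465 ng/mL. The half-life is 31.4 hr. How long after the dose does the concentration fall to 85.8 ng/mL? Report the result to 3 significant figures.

76.6 hours

k = ln 2 / 31.4 = 0.02207 hr⁻¹
C(t) = C₀ e^(−kt)  ⇒  t = ln(C₀/C) / k
t = ln(465/85.8) / 0.02207 = 1.690 / 0.02207 ≈ 76.6 hours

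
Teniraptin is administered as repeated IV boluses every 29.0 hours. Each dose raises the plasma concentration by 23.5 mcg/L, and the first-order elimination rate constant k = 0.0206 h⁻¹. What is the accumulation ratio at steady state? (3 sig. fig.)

Fraction remaining after one interval: e^(−kτ) = e^(−0.02060 × 29.0) = 0.5502
R = 1 / (1 − 0.5502) = 1 / 0.4498 ≈ 2.22

2.22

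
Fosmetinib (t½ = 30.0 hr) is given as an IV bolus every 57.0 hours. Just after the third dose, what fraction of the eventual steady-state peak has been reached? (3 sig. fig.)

k = ln 2 / 30.0 = 0.02310 hr⁻¹
f_n = 1 − e^(−nkτ) = 1 − e^(−3 × 0.02310 × 57.0) = 1 − e^(−3.951) = 1 − 0.01924 ≈ 0.981

0.981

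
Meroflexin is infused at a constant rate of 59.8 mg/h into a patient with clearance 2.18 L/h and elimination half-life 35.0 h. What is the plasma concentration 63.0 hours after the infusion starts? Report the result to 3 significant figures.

19.6 µg/mL

Css = rate / CL = 59.8 / 2.18 = 27.43 µg/mL
k = ln 2 / 35.0 = 0.01980 h⁻¹
C(t) = Css (1 − e^(−kt)) = 27.43 × (1 − e^(−1.248)) = 27.43 × 0.7128 ≈ 19.6 µg/mL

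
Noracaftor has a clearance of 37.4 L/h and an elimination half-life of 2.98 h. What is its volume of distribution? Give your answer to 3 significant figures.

161 L

k = ln 2 / t½ = ln 2 / 2.98 = 0.2326 h⁻¹
V = CL / k = 37.4 / 0.2326 ≈ 161 L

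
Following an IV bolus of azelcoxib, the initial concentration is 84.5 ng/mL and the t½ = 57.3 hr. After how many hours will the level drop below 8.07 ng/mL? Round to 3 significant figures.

k = ln 2 / 57.3 = 0.01210 hr⁻¹
C(t) = C₀ e^(−kt)  ⇒  t = ln(C₀/C) / k
t = ln(84.5/8.07) / 0.01210 = 2.349 / 0.01210 ≈ 194 hours

194 hours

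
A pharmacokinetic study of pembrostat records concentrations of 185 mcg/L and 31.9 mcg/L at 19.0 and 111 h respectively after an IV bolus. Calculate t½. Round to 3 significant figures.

k = ln(C₁/C₂) / (t₂ − t₁) = ln(185/31.9) / (111 − 19.0)
  = 1.758 / 92.00 = 0.01911 h⁻¹
t½ = ln 2 / k = ln 2 / 0.01911 ≈ 36.3 hours

36.3 hours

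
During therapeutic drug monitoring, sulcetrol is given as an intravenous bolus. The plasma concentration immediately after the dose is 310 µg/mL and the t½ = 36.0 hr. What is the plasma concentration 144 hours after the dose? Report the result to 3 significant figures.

k = ln 2 / 36.0 = 0.01925 hr⁻¹
C(t) = C₀ e^(−kt) = 310 × e^(−0.01925 × 144) = 310 × e^(−2.773) = 310 × 0.06250 ≈ 19.4 µg/mL

19.4 µg/mL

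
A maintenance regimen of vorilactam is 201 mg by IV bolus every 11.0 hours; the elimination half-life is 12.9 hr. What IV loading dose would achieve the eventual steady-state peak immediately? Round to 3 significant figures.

450 mg

k = ln 2 / 12.9 = 0.05373 hr⁻¹
Accumulation ratio R = 1 / (1 − e^(−kτ)) = 1 / (1 − e^(−0.05373×11.0)) = 1 / (1 − 0.5537) = 2.241
Loading dose = maintenance dose × R = 201 × 2.241 ≈ 450 mg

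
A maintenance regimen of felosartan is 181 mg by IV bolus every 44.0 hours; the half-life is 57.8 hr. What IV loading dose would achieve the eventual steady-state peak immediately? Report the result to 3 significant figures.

441 mg

k = ln 2 / 57.8 = 0.01199 hr⁻¹
Accumulation ratio R = 1 / (1 − e^(−kτ)) = 1 / (1 − e^(−0.01199×44.0)) = 1 / (1 − 0.5900) = 2.439
Loading dose = maintenance dose × R = 181 × 2.439 ≈ 441 mg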